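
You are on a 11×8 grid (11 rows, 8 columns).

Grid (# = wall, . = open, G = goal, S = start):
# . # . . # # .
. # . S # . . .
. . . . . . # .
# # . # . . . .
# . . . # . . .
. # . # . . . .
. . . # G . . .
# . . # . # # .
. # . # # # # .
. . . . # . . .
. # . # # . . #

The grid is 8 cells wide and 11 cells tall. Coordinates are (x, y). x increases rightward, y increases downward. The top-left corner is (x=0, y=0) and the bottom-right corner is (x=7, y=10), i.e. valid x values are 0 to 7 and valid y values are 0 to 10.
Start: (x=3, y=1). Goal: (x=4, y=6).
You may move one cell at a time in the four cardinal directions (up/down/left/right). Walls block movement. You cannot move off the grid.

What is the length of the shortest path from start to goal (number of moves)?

Answer: Shortest path length: 8

Derivation:
BFS from (x=3, y=1) until reaching (x=4, y=6):
  Distance 0: (x=3, y=1)
  Distance 1: (x=3, y=0), (x=2, y=1), (x=3, y=2)
  Distance 2: (x=4, y=0), (x=2, y=2), (x=4, y=2)
  Distance 3: (x=1, y=2), (x=5, y=2), (x=2, y=3), (x=4, y=3)
  Distance 4: (x=5, y=1), (x=0, y=2), (x=5, y=3), (x=2, y=4)
  Distance 5: (x=0, y=1), (x=6, y=1), (x=6, y=3), (x=1, y=4), (x=3, y=4), (x=5, y=4), (x=2, y=5)
  Distance 6: (x=7, y=1), (x=7, y=3), (x=6, y=4), (x=5, y=5), (x=2, y=6)
  Distance 7: (x=7, y=0), (x=7, y=2), (x=7, y=4), (x=4, y=5), (x=6, y=5), (x=1, y=6), (x=5, y=6), (x=2, y=7)
  Distance 8: (x=7, y=5), (x=0, y=6), (x=4, y=6), (x=6, y=6), (x=1, y=7), (x=2, y=8)  <- goal reached here
One shortest path (8 moves): (x=3, y=1) -> (x=3, y=2) -> (x=4, y=2) -> (x=5, y=2) -> (x=5, y=3) -> (x=5, y=4) -> (x=5, y=5) -> (x=4, y=5) -> (x=4, y=6)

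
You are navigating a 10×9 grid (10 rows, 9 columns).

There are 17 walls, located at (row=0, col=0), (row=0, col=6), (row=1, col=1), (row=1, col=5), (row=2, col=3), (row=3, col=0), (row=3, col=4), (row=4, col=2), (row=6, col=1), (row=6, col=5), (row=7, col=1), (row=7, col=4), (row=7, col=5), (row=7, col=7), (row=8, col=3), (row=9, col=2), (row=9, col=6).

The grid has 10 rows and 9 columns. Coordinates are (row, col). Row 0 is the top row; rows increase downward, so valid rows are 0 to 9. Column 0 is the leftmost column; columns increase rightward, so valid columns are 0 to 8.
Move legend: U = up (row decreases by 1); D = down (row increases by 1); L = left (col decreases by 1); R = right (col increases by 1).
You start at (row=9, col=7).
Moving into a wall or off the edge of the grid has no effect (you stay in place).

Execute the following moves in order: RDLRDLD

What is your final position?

Answer: Final position: (row=9, col=7)

Derivation:
Start: (row=9, col=7)
  R (right): (row=9, col=7) -> (row=9, col=8)
  D (down): blocked, stay at (row=9, col=8)
  L (left): (row=9, col=8) -> (row=9, col=7)
  R (right): (row=9, col=7) -> (row=9, col=8)
  D (down): blocked, stay at (row=9, col=8)
  L (left): (row=9, col=8) -> (row=9, col=7)
  D (down): blocked, stay at (row=9, col=7)
Final: (row=9, col=7)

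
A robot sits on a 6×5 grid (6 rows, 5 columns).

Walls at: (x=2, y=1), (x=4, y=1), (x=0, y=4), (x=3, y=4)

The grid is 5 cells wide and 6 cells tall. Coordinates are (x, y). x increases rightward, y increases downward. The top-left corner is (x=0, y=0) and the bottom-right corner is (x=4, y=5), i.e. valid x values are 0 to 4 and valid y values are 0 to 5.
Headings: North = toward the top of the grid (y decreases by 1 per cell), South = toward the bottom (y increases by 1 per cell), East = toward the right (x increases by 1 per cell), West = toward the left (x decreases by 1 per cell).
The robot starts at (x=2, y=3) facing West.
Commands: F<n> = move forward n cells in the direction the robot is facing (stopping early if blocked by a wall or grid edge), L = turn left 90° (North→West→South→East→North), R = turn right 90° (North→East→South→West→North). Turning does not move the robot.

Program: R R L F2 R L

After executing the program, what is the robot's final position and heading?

Start: (x=2, y=3), facing West
  R: turn right, now facing North
  R: turn right, now facing East
  L: turn left, now facing North
  F2: move forward 1/2 (blocked), now at (x=2, y=2)
  R: turn right, now facing East
  L: turn left, now facing North
Final: (x=2, y=2), facing North

Answer: Final position: (x=2, y=2), facing North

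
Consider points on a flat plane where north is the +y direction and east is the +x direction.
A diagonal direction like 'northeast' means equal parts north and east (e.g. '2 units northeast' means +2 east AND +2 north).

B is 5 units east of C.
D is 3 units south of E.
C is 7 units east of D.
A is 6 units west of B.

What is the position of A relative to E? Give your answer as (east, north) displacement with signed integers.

Answer: A is at (east=6, north=-3) relative to E.

Derivation:
Place E at the origin (east=0, north=0).
  D is 3 units south of E: delta (east=+0, north=-3); D at (east=0, north=-3).
  C is 7 units east of D: delta (east=+7, north=+0); C at (east=7, north=-3).
  B is 5 units east of C: delta (east=+5, north=+0); B at (east=12, north=-3).
  A is 6 units west of B: delta (east=-6, north=+0); A at (east=6, north=-3).
Therefore A relative to E: (east=6, north=-3).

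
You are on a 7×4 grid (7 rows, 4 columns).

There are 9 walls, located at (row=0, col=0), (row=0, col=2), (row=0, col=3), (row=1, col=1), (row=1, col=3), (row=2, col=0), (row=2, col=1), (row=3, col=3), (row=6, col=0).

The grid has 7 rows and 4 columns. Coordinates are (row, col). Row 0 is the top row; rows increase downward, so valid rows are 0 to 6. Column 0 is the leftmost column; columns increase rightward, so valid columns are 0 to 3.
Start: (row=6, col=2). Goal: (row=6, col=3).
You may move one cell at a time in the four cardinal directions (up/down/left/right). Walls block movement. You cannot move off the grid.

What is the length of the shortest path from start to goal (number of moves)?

Answer: Shortest path length: 1

Derivation:
BFS from (row=6, col=2) until reaching (row=6, col=3):
  Distance 0: (row=6, col=2)
  Distance 1: (row=5, col=2), (row=6, col=1), (row=6, col=3)  <- goal reached here
One shortest path (1 moves): (row=6, col=2) -> (row=6, col=3)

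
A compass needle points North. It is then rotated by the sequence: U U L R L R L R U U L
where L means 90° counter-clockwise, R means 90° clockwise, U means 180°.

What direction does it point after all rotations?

Answer: Final heading: West

Derivation:
Start: North
  U (U-turn (180°)) -> South
  U (U-turn (180°)) -> North
  L (left (90° counter-clockwise)) -> West
  R (right (90° clockwise)) -> North
  L (left (90° counter-clockwise)) -> West
  R (right (90° clockwise)) -> North
  L (left (90° counter-clockwise)) -> West
  R (right (90° clockwise)) -> North
  U (U-turn (180°)) -> South
  U (U-turn (180°)) -> North
  L (left (90° counter-clockwise)) -> West
Final: West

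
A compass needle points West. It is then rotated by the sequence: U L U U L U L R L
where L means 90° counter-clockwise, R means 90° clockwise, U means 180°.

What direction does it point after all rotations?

Start: West
  U (U-turn (180°)) -> East
  L (left (90° counter-clockwise)) -> North
  U (U-turn (180°)) -> South
  U (U-turn (180°)) -> North
  L (left (90° counter-clockwise)) -> West
  U (U-turn (180°)) -> East
  L (left (90° counter-clockwise)) -> North
  R (right (90° clockwise)) -> East
  L (left (90° counter-clockwise)) -> North
Final: North

Answer: Final heading: North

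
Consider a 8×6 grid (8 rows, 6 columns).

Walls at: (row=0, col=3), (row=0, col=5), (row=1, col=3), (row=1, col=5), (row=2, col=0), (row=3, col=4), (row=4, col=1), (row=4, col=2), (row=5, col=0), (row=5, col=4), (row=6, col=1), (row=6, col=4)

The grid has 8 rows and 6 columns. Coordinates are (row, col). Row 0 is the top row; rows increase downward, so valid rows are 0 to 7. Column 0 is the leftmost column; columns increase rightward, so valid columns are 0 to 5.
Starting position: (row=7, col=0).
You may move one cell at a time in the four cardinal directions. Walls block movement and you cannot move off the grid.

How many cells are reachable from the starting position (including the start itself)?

BFS flood-fill from (row=7, col=0):
  Distance 0: (row=7, col=0)
  Distance 1: (row=6, col=0), (row=7, col=1)
  Distance 2: (row=7, col=2)
  Distance 3: (row=6, col=2), (row=7, col=3)
  Distance 4: (row=5, col=2), (row=6, col=3), (row=7, col=4)
  Distance 5: (row=5, col=1), (row=5, col=3), (row=7, col=5)
  Distance 6: (row=4, col=3), (row=6, col=5)
  Distance 7: (row=3, col=3), (row=4, col=4), (row=5, col=5)
  Distance 8: (row=2, col=3), (row=3, col=2), (row=4, col=5)
  Distance 9: (row=2, col=2), (row=2, col=4), (row=3, col=1), (row=3, col=5)
  Distance 10: (row=1, col=2), (row=1, col=4), (row=2, col=1), (row=2, col=5), (row=3, col=0)
  Distance 11: (row=0, col=2), (row=0, col=4), (row=1, col=1), (row=4, col=0)
  Distance 12: (row=0, col=1), (row=1, col=0)
  Distance 13: (row=0, col=0)
Total reachable: 36 (grid has 36 open cells total)

Answer: Reachable cells: 36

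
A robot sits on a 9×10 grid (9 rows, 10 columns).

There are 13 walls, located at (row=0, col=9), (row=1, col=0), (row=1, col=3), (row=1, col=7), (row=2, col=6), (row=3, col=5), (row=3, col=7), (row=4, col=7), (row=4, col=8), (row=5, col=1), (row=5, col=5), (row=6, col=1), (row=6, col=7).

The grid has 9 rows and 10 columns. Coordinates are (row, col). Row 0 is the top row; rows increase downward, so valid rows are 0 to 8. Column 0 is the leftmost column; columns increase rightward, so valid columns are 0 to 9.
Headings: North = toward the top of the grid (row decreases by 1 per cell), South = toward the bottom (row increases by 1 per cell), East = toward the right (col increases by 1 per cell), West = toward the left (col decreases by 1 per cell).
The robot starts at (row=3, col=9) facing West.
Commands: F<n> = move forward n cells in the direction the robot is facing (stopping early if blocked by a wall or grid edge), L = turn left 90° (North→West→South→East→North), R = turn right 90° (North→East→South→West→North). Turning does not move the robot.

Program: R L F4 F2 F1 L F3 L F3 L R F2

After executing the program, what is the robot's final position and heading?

Answer: Final position: (row=3, col=9), facing East

Derivation:
Start: (row=3, col=9), facing West
  R: turn right, now facing North
  L: turn left, now facing West
  F4: move forward 1/4 (blocked), now at (row=3, col=8)
  F2: move forward 0/2 (blocked), now at (row=3, col=8)
  F1: move forward 0/1 (blocked), now at (row=3, col=8)
  L: turn left, now facing South
  F3: move forward 0/3 (blocked), now at (row=3, col=8)
  L: turn left, now facing East
  F3: move forward 1/3 (blocked), now at (row=3, col=9)
  L: turn left, now facing North
  R: turn right, now facing East
  F2: move forward 0/2 (blocked), now at (row=3, col=9)
Final: (row=3, col=9), facing East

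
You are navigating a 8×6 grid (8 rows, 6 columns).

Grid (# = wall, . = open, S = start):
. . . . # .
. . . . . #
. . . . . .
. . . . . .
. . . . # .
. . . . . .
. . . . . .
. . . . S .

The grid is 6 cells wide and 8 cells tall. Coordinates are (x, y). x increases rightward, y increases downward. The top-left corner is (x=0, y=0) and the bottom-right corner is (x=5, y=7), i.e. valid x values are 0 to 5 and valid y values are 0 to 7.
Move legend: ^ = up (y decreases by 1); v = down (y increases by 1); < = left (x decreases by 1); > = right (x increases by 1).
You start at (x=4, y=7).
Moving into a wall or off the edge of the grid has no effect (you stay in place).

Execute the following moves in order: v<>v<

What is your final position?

Answer: Final position: (x=3, y=7)

Derivation:
Start: (x=4, y=7)
  v (down): blocked, stay at (x=4, y=7)
  < (left): (x=4, y=7) -> (x=3, y=7)
  > (right): (x=3, y=7) -> (x=4, y=7)
  v (down): blocked, stay at (x=4, y=7)
  < (left): (x=4, y=7) -> (x=3, y=7)
Final: (x=3, y=7)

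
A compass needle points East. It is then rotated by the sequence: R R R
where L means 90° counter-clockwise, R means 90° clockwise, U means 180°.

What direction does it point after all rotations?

Start: East
  R (right (90° clockwise)) -> South
  R (right (90° clockwise)) -> West
  R (right (90° clockwise)) -> North
Final: North

Answer: Final heading: North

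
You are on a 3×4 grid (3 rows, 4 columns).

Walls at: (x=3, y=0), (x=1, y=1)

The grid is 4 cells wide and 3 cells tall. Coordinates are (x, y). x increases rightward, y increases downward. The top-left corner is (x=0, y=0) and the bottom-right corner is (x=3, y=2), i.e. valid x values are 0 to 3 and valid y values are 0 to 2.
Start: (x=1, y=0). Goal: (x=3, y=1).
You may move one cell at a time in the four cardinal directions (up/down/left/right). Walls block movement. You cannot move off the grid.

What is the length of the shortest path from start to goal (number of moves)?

BFS from (x=1, y=0) until reaching (x=3, y=1):
  Distance 0: (x=1, y=0)
  Distance 1: (x=0, y=0), (x=2, y=0)
  Distance 2: (x=0, y=1), (x=2, y=1)
  Distance 3: (x=3, y=1), (x=0, y=2), (x=2, y=2)  <- goal reached here
One shortest path (3 moves): (x=1, y=0) -> (x=2, y=0) -> (x=2, y=1) -> (x=3, y=1)

Answer: Shortest path length: 3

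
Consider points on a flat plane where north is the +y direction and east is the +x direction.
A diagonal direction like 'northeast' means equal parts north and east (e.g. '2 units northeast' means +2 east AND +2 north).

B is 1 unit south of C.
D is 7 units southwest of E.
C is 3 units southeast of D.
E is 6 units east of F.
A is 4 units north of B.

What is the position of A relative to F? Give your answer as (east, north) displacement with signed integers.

Answer: A is at (east=2, north=-7) relative to F.

Derivation:
Place F at the origin (east=0, north=0).
  E is 6 units east of F: delta (east=+6, north=+0); E at (east=6, north=0).
  D is 7 units southwest of E: delta (east=-7, north=-7); D at (east=-1, north=-7).
  C is 3 units southeast of D: delta (east=+3, north=-3); C at (east=2, north=-10).
  B is 1 unit south of C: delta (east=+0, north=-1); B at (east=2, north=-11).
  A is 4 units north of B: delta (east=+0, north=+4); A at (east=2, north=-7).
Therefore A relative to F: (east=2, north=-7).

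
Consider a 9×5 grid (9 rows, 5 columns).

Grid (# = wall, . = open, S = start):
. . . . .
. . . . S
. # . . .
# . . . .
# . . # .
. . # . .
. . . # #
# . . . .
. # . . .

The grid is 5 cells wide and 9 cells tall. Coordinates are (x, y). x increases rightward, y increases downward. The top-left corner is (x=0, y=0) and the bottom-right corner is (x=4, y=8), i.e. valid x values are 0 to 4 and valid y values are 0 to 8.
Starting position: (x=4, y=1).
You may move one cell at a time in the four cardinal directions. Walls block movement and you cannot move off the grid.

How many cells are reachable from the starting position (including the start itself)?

Answer: Reachable cells: 35

Derivation:
BFS flood-fill from (x=4, y=1):
  Distance 0: (x=4, y=1)
  Distance 1: (x=4, y=0), (x=3, y=1), (x=4, y=2)
  Distance 2: (x=3, y=0), (x=2, y=1), (x=3, y=2), (x=4, y=3)
  Distance 3: (x=2, y=0), (x=1, y=1), (x=2, y=2), (x=3, y=3), (x=4, y=4)
  Distance 4: (x=1, y=0), (x=0, y=1), (x=2, y=3), (x=4, y=5)
  Distance 5: (x=0, y=0), (x=0, y=2), (x=1, y=3), (x=2, y=4), (x=3, y=5)
  Distance 6: (x=1, y=4)
  Distance 7: (x=1, y=5)
  Distance 8: (x=0, y=5), (x=1, y=6)
  Distance 9: (x=0, y=6), (x=2, y=6), (x=1, y=7)
  Distance 10: (x=2, y=7)
  Distance 11: (x=3, y=7), (x=2, y=8)
  Distance 12: (x=4, y=7), (x=3, y=8)
  Distance 13: (x=4, y=8)
Total reachable: 35 (grid has 36 open cells total)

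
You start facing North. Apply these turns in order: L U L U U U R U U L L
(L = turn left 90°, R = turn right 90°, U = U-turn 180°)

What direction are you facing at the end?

Start: North
  L (left (90° counter-clockwise)) -> West
  U (U-turn (180°)) -> East
  L (left (90° counter-clockwise)) -> North
  U (U-turn (180°)) -> South
  U (U-turn (180°)) -> North
  U (U-turn (180°)) -> South
  R (right (90° clockwise)) -> West
  U (U-turn (180°)) -> East
  U (U-turn (180°)) -> West
  L (left (90° counter-clockwise)) -> South
  L (left (90° counter-clockwise)) -> East
Final: East

Answer: Final heading: East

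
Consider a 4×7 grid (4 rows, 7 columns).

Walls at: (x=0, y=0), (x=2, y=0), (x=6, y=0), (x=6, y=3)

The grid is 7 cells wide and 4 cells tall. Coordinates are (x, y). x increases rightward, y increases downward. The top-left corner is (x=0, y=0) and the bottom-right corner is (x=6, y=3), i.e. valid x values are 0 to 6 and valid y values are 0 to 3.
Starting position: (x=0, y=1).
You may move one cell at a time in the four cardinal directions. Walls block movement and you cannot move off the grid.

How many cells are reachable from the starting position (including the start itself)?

BFS flood-fill from (x=0, y=1):
  Distance 0: (x=0, y=1)
  Distance 1: (x=1, y=1), (x=0, y=2)
  Distance 2: (x=1, y=0), (x=2, y=1), (x=1, y=2), (x=0, y=3)
  Distance 3: (x=3, y=1), (x=2, y=2), (x=1, y=3)
  Distance 4: (x=3, y=0), (x=4, y=1), (x=3, y=2), (x=2, y=3)
  Distance 5: (x=4, y=0), (x=5, y=1), (x=4, y=2), (x=3, y=3)
  Distance 6: (x=5, y=0), (x=6, y=1), (x=5, y=2), (x=4, y=3)
  Distance 7: (x=6, y=2), (x=5, y=3)
Total reachable: 24 (grid has 24 open cells total)

Answer: Reachable cells: 24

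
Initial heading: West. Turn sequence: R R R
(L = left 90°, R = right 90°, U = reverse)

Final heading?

Start: West
  R (right (90° clockwise)) -> North
  R (right (90° clockwise)) -> East
  R (right (90° clockwise)) -> South
Final: South

Answer: Final heading: South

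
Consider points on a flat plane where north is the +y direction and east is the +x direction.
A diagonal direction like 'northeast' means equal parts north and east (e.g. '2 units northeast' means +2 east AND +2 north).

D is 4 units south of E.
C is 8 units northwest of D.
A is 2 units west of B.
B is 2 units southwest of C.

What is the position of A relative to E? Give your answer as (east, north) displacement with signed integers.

Answer: A is at (east=-12, north=2) relative to E.

Derivation:
Place E at the origin (east=0, north=0).
  D is 4 units south of E: delta (east=+0, north=-4); D at (east=0, north=-4).
  C is 8 units northwest of D: delta (east=-8, north=+8); C at (east=-8, north=4).
  B is 2 units southwest of C: delta (east=-2, north=-2); B at (east=-10, north=2).
  A is 2 units west of B: delta (east=-2, north=+0); A at (east=-12, north=2).
Therefore A relative to E: (east=-12, north=2).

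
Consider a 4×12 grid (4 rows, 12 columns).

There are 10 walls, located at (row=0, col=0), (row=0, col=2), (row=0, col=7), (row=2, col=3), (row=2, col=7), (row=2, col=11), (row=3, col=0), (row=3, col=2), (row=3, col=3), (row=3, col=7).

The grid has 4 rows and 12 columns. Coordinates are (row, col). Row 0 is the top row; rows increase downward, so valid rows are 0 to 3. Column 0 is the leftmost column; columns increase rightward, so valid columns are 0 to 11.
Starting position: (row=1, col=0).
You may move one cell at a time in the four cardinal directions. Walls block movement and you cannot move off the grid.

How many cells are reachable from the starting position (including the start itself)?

BFS flood-fill from (row=1, col=0):
  Distance 0: (row=1, col=0)
  Distance 1: (row=1, col=1), (row=2, col=0)
  Distance 2: (row=0, col=1), (row=1, col=2), (row=2, col=1)
  Distance 3: (row=1, col=3), (row=2, col=2), (row=3, col=1)
  Distance 4: (row=0, col=3), (row=1, col=4)
  Distance 5: (row=0, col=4), (row=1, col=5), (row=2, col=4)
  Distance 6: (row=0, col=5), (row=1, col=6), (row=2, col=5), (row=3, col=4)
  Distance 7: (row=0, col=6), (row=1, col=7), (row=2, col=6), (row=3, col=5)
  Distance 8: (row=1, col=8), (row=3, col=6)
  Distance 9: (row=0, col=8), (row=1, col=9), (row=2, col=8)
  Distance 10: (row=0, col=9), (row=1, col=10), (row=2, col=9), (row=3, col=8)
  Distance 11: (row=0, col=10), (row=1, col=11), (row=2, col=10), (row=3, col=9)
  Distance 12: (row=0, col=11), (row=3, col=10)
  Distance 13: (row=3, col=11)
Total reachable: 38 (grid has 38 open cells total)

Answer: Reachable cells: 38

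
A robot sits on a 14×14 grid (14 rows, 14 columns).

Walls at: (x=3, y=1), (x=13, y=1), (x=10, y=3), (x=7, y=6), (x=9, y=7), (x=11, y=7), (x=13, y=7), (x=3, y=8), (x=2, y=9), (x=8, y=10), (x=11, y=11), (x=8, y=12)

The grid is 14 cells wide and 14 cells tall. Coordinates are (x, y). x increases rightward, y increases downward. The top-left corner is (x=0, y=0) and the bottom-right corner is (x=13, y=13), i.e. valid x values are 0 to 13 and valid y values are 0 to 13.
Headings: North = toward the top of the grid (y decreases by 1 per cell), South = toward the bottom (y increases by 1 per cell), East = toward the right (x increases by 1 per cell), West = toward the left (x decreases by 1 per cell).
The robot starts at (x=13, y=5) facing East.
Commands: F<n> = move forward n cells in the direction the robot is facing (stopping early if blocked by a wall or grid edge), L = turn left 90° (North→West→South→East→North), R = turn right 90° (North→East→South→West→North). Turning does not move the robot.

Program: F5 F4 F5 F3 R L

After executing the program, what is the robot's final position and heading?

Start: (x=13, y=5), facing East
  F5: move forward 0/5 (blocked), now at (x=13, y=5)
  F4: move forward 0/4 (blocked), now at (x=13, y=5)
  F5: move forward 0/5 (blocked), now at (x=13, y=5)
  F3: move forward 0/3 (blocked), now at (x=13, y=5)
  R: turn right, now facing South
  L: turn left, now facing East
Final: (x=13, y=5), facing East

Answer: Final position: (x=13, y=5), facing East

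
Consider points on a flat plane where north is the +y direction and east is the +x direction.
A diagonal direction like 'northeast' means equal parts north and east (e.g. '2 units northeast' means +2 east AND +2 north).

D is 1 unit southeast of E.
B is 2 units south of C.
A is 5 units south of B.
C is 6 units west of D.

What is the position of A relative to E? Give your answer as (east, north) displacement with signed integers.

Answer: A is at (east=-5, north=-8) relative to E.

Derivation:
Place E at the origin (east=0, north=0).
  D is 1 unit southeast of E: delta (east=+1, north=-1); D at (east=1, north=-1).
  C is 6 units west of D: delta (east=-6, north=+0); C at (east=-5, north=-1).
  B is 2 units south of C: delta (east=+0, north=-2); B at (east=-5, north=-3).
  A is 5 units south of B: delta (east=+0, north=-5); A at (east=-5, north=-8).
Therefore A relative to E: (east=-5, north=-8).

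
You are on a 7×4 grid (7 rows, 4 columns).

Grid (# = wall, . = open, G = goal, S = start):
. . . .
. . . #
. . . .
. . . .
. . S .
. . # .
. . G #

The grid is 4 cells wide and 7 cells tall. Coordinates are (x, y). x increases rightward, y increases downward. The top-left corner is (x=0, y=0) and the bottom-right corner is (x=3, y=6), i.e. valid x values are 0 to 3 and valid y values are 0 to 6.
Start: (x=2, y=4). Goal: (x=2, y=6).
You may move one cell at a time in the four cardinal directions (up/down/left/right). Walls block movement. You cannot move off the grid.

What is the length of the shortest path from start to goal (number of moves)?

BFS from (x=2, y=4) until reaching (x=2, y=6):
  Distance 0: (x=2, y=4)
  Distance 1: (x=2, y=3), (x=1, y=4), (x=3, y=4)
  Distance 2: (x=2, y=2), (x=1, y=3), (x=3, y=3), (x=0, y=4), (x=1, y=5), (x=3, y=5)
  Distance 3: (x=2, y=1), (x=1, y=2), (x=3, y=2), (x=0, y=3), (x=0, y=5), (x=1, y=6)
  Distance 4: (x=2, y=0), (x=1, y=1), (x=0, y=2), (x=0, y=6), (x=2, y=6)  <- goal reached here
One shortest path (4 moves): (x=2, y=4) -> (x=1, y=4) -> (x=1, y=5) -> (x=1, y=6) -> (x=2, y=6)

Answer: Shortest path length: 4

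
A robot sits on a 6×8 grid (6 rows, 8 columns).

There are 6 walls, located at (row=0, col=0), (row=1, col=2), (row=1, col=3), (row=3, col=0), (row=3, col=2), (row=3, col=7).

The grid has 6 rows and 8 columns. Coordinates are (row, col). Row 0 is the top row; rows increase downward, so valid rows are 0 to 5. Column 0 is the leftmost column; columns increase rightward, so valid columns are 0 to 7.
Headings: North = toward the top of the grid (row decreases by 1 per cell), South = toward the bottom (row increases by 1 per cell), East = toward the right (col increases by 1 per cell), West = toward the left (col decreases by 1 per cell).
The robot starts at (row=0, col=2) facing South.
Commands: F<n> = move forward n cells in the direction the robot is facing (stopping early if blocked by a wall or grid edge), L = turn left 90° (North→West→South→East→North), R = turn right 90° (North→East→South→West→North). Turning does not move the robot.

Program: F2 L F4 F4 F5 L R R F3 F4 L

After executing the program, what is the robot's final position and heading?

Answer: Final position: (row=2, col=7), facing East

Derivation:
Start: (row=0, col=2), facing South
  F2: move forward 0/2 (blocked), now at (row=0, col=2)
  L: turn left, now facing East
  F4: move forward 4, now at (row=0, col=6)
  F4: move forward 1/4 (blocked), now at (row=0, col=7)
  F5: move forward 0/5 (blocked), now at (row=0, col=7)
  L: turn left, now facing North
  R: turn right, now facing East
  R: turn right, now facing South
  F3: move forward 2/3 (blocked), now at (row=2, col=7)
  F4: move forward 0/4 (blocked), now at (row=2, col=7)
  L: turn left, now facing East
Final: (row=2, col=7), facing East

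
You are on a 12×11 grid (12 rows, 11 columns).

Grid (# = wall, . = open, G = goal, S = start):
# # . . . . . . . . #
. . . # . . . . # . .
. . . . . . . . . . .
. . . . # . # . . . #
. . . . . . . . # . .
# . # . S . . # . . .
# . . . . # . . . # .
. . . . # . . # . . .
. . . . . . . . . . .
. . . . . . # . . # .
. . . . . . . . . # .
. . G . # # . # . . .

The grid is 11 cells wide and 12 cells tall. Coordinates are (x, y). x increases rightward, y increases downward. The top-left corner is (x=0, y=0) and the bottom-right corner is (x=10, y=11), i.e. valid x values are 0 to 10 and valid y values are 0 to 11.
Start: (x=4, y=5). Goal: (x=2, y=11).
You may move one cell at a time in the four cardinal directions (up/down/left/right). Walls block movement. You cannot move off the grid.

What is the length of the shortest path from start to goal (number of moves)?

BFS from (x=4, y=5) until reaching (x=2, y=11):
  Distance 0: (x=4, y=5)
  Distance 1: (x=4, y=4), (x=3, y=5), (x=5, y=5), (x=4, y=6)
  Distance 2: (x=3, y=4), (x=5, y=4), (x=6, y=5), (x=3, y=6)
  Distance 3: (x=3, y=3), (x=5, y=3), (x=2, y=4), (x=6, y=4), (x=2, y=6), (x=6, y=6), (x=3, y=7)
  Distance 4: (x=3, y=2), (x=5, y=2), (x=2, y=3), (x=1, y=4), (x=7, y=4), (x=1, y=6), (x=7, y=6), (x=2, y=7), (x=6, y=7), (x=3, y=8)
  Distance 5: (x=5, y=1), (x=2, y=2), (x=4, y=2), (x=6, y=2), (x=1, y=3), (x=7, y=3), (x=0, y=4), (x=1, y=5), (x=8, y=6), (x=1, y=7), (x=5, y=7), (x=2, y=8), (x=4, y=8), (x=6, y=8), (x=3, y=9)
  Distance 6: (x=5, y=0), (x=2, y=1), (x=4, y=1), (x=6, y=1), (x=1, y=2), (x=7, y=2), (x=0, y=3), (x=8, y=3), (x=8, y=5), (x=0, y=7), (x=8, y=7), (x=1, y=8), (x=5, y=8), (x=7, y=8), (x=2, y=9), (x=4, y=9), (x=3, y=10)
  Distance 7: (x=2, y=0), (x=4, y=0), (x=6, y=0), (x=1, y=1), (x=7, y=1), (x=0, y=2), (x=8, y=2), (x=9, y=3), (x=9, y=5), (x=9, y=7), (x=0, y=8), (x=8, y=8), (x=1, y=9), (x=5, y=9), (x=7, y=9), (x=2, y=10), (x=4, y=10), (x=3, y=11)
  Distance 8: (x=3, y=0), (x=7, y=0), (x=0, y=1), (x=9, y=2), (x=9, y=4), (x=10, y=5), (x=10, y=7), (x=9, y=8), (x=0, y=9), (x=8, y=9), (x=1, y=10), (x=5, y=10), (x=7, y=10), (x=2, y=11)  <- goal reached here
One shortest path (8 moves): (x=4, y=5) -> (x=3, y=5) -> (x=3, y=6) -> (x=2, y=6) -> (x=2, y=7) -> (x=2, y=8) -> (x=2, y=9) -> (x=2, y=10) -> (x=2, y=11)

Answer: Shortest path length: 8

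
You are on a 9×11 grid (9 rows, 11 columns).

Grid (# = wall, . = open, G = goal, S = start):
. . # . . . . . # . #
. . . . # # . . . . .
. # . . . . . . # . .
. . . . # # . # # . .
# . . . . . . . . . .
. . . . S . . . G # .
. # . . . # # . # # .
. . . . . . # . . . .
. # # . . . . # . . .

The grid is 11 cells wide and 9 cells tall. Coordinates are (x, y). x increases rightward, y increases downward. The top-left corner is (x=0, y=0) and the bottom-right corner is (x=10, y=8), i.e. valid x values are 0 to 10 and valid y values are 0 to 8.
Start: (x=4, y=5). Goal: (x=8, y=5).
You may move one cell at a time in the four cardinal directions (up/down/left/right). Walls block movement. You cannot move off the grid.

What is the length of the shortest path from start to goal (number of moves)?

BFS from (x=4, y=5) until reaching (x=8, y=5):
  Distance 0: (x=4, y=5)
  Distance 1: (x=4, y=4), (x=3, y=5), (x=5, y=5), (x=4, y=6)
  Distance 2: (x=3, y=4), (x=5, y=4), (x=2, y=5), (x=6, y=5), (x=3, y=6), (x=4, y=7)
  Distance 3: (x=3, y=3), (x=2, y=4), (x=6, y=4), (x=1, y=5), (x=7, y=5), (x=2, y=6), (x=3, y=7), (x=5, y=7), (x=4, y=8)
  Distance 4: (x=3, y=2), (x=2, y=3), (x=6, y=3), (x=1, y=4), (x=7, y=4), (x=0, y=5), (x=8, y=5), (x=7, y=6), (x=2, y=7), (x=3, y=8), (x=5, y=8)  <- goal reached here
One shortest path (4 moves): (x=4, y=5) -> (x=5, y=5) -> (x=6, y=5) -> (x=7, y=5) -> (x=8, y=5)

Answer: Shortest path length: 4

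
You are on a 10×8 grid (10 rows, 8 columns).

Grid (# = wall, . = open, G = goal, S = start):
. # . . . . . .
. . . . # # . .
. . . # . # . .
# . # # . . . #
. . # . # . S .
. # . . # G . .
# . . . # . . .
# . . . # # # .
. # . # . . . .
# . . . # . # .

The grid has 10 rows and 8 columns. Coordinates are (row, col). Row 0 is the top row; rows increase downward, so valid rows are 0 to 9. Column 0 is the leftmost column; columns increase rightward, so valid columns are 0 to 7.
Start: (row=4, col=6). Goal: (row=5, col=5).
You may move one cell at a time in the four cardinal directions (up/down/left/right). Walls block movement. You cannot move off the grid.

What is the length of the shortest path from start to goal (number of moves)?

Answer: Shortest path length: 2

Derivation:
BFS from (row=4, col=6) until reaching (row=5, col=5):
  Distance 0: (row=4, col=6)
  Distance 1: (row=3, col=6), (row=4, col=5), (row=4, col=7), (row=5, col=6)
  Distance 2: (row=2, col=6), (row=3, col=5), (row=5, col=5), (row=5, col=7), (row=6, col=6)  <- goal reached here
One shortest path (2 moves): (row=4, col=6) -> (row=4, col=5) -> (row=5, col=5)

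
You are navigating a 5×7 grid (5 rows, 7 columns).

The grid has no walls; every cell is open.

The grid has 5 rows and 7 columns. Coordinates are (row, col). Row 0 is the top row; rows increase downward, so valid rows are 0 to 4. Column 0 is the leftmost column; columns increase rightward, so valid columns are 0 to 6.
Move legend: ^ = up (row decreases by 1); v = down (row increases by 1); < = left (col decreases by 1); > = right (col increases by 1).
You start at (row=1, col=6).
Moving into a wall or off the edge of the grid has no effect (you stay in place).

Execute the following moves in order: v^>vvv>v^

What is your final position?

Answer: Final position: (row=3, col=6)

Derivation:
Start: (row=1, col=6)
  v (down): (row=1, col=6) -> (row=2, col=6)
  ^ (up): (row=2, col=6) -> (row=1, col=6)
  > (right): blocked, stay at (row=1, col=6)
  v (down): (row=1, col=6) -> (row=2, col=6)
  v (down): (row=2, col=6) -> (row=3, col=6)
  v (down): (row=3, col=6) -> (row=4, col=6)
  > (right): blocked, stay at (row=4, col=6)
  v (down): blocked, stay at (row=4, col=6)
  ^ (up): (row=4, col=6) -> (row=3, col=6)
Final: (row=3, col=6)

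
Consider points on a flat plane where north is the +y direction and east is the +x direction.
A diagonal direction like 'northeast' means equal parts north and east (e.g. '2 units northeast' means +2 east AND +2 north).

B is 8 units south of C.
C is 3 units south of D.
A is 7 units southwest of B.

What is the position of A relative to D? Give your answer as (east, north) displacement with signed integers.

Place D at the origin (east=0, north=0).
  C is 3 units south of D: delta (east=+0, north=-3); C at (east=0, north=-3).
  B is 8 units south of C: delta (east=+0, north=-8); B at (east=0, north=-11).
  A is 7 units southwest of B: delta (east=-7, north=-7); A at (east=-7, north=-18).
Therefore A relative to D: (east=-7, north=-18).

Answer: A is at (east=-7, north=-18) relative to D.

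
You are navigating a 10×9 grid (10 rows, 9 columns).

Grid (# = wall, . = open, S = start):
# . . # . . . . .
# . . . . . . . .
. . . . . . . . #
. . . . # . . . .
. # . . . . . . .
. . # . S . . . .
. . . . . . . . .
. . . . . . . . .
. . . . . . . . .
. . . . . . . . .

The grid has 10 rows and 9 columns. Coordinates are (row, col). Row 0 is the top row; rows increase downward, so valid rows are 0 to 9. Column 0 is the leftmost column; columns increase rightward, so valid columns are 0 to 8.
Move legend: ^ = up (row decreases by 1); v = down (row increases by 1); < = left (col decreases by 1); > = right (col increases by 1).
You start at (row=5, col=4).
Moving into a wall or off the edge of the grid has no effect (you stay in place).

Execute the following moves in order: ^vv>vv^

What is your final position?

Answer: Final position: (row=7, col=5)

Derivation:
Start: (row=5, col=4)
  ^ (up): (row=5, col=4) -> (row=4, col=4)
  v (down): (row=4, col=4) -> (row=5, col=4)
  v (down): (row=5, col=4) -> (row=6, col=4)
  > (right): (row=6, col=4) -> (row=6, col=5)
  v (down): (row=6, col=5) -> (row=7, col=5)
  v (down): (row=7, col=5) -> (row=8, col=5)
  ^ (up): (row=8, col=5) -> (row=7, col=5)
Final: (row=7, col=5)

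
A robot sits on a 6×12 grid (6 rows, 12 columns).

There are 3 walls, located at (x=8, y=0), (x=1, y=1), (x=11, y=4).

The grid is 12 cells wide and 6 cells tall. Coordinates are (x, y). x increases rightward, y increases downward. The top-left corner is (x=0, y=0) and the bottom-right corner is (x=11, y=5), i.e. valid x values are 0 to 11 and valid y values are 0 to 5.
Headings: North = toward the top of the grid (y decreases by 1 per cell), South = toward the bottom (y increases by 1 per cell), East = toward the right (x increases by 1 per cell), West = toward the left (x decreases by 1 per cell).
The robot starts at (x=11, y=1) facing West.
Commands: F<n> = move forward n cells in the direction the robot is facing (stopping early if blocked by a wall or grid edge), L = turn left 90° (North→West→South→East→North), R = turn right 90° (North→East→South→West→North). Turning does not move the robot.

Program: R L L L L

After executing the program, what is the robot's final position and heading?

Answer: Final position: (x=11, y=1), facing North

Derivation:
Start: (x=11, y=1), facing West
  R: turn right, now facing North
  L: turn left, now facing West
  L: turn left, now facing South
  L: turn left, now facing East
  L: turn left, now facing North
Final: (x=11, y=1), facing North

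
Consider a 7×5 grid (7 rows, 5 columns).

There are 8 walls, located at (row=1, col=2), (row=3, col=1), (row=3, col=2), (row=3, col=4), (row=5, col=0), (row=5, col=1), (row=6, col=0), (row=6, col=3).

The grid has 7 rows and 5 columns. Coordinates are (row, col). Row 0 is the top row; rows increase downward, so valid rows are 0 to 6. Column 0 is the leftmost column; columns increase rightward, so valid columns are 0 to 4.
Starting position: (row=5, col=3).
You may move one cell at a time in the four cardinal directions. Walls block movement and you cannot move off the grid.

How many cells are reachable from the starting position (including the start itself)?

BFS flood-fill from (row=5, col=3):
  Distance 0: (row=5, col=3)
  Distance 1: (row=4, col=3), (row=5, col=2), (row=5, col=4)
  Distance 2: (row=3, col=3), (row=4, col=2), (row=4, col=4), (row=6, col=2), (row=6, col=4)
  Distance 3: (row=2, col=3), (row=4, col=1), (row=6, col=1)
  Distance 4: (row=1, col=3), (row=2, col=2), (row=2, col=4), (row=4, col=0)
  Distance 5: (row=0, col=3), (row=1, col=4), (row=2, col=1), (row=3, col=0)
  Distance 6: (row=0, col=2), (row=0, col=4), (row=1, col=1), (row=2, col=0)
  Distance 7: (row=0, col=1), (row=1, col=0)
  Distance 8: (row=0, col=0)
Total reachable: 27 (grid has 27 open cells total)

Answer: Reachable cells: 27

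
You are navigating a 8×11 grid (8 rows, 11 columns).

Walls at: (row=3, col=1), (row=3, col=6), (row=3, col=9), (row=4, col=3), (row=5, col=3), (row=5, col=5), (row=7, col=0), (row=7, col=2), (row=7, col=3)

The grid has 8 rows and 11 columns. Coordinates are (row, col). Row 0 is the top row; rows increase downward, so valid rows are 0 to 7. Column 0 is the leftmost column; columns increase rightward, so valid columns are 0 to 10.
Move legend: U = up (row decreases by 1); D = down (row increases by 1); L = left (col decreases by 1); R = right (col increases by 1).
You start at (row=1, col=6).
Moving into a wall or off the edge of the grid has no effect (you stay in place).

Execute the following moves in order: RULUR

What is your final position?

Start: (row=1, col=6)
  R (right): (row=1, col=6) -> (row=1, col=7)
  U (up): (row=1, col=7) -> (row=0, col=7)
  L (left): (row=0, col=7) -> (row=0, col=6)
  U (up): blocked, stay at (row=0, col=6)
  R (right): (row=0, col=6) -> (row=0, col=7)
Final: (row=0, col=7)

Answer: Final position: (row=0, col=7)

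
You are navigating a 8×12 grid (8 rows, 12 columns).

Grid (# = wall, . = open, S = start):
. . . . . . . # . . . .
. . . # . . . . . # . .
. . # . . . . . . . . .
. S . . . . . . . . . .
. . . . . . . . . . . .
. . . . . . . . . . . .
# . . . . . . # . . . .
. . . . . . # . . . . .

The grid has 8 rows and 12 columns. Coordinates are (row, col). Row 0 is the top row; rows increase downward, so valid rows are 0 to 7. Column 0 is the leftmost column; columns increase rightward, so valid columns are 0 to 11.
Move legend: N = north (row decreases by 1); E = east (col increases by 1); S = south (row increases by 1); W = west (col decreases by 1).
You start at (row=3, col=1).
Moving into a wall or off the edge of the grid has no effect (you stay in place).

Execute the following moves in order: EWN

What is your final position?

Start: (row=3, col=1)
  E (east): (row=3, col=1) -> (row=3, col=2)
  W (west): (row=3, col=2) -> (row=3, col=1)
  N (north): (row=3, col=1) -> (row=2, col=1)
Final: (row=2, col=1)

Answer: Final position: (row=2, col=1)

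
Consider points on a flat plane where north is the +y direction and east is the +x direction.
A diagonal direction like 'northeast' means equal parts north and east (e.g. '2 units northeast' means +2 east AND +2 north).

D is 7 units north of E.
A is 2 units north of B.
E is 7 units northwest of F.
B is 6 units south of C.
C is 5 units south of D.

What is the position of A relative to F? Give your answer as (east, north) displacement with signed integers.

Answer: A is at (east=-7, north=5) relative to F.

Derivation:
Place F at the origin (east=0, north=0).
  E is 7 units northwest of F: delta (east=-7, north=+7); E at (east=-7, north=7).
  D is 7 units north of E: delta (east=+0, north=+7); D at (east=-7, north=14).
  C is 5 units south of D: delta (east=+0, north=-5); C at (east=-7, north=9).
  B is 6 units south of C: delta (east=+0, north=-6); B at (east=-7, north=3).
  A is 2 units north of B: delta (east=+0, north=+2); A at (east=-7, north=5).
Therefore A relative to F: (east=-7, north=5).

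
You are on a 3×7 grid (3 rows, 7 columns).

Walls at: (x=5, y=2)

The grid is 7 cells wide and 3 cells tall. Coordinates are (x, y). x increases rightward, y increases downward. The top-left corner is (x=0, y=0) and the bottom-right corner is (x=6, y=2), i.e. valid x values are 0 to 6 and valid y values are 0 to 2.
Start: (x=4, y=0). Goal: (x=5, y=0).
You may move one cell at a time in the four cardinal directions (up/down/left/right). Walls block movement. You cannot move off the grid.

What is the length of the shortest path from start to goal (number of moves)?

Answer: Shortest path length: 1

Derivation:
BFS from (x=4, y=0) until reaching (x=5, y=0):
  Distance 0: (x=4, y=0)
  Distance 1: (x=3, y=0), (x=5, y=0), (x=4, y=1)  <- goal reached here
One shortest path (1 moves): (x=4, y=0) -> (x=5, y=0)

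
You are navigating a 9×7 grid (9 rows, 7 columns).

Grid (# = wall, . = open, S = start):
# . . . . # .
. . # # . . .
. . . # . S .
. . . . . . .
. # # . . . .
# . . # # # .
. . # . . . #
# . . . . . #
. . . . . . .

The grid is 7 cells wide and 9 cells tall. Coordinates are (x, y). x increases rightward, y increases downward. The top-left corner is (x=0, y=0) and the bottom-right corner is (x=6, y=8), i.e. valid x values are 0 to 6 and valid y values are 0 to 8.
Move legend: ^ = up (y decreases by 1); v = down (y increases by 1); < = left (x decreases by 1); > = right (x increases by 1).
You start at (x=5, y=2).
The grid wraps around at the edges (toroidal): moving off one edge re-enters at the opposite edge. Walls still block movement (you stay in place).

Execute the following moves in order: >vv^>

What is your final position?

Start: (x=5, y=2)
  > (right): (x=5, y=2) -> (x=6, y=2)
  v (down): (x=6, y=2) -> (x=6, y=3)
  v (down): (x=6, y=3) -> (x=6, y=4)
  ^ (up): (x=6, y=4) -> (x=6, y=3)
  > (right): (x=6, y=3) -> (x=0, y=3)
Final: (x=0, y=3)

Answer: Final position: (x=0, y=3)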